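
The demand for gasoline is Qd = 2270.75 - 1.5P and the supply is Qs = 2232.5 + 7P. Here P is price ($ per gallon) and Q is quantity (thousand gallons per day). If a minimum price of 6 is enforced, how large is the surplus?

Evaluating both curves at the floor price 6 gives Qd = 2261.75, Qs = 2274.5.
Surplus = Qs - Qd = 2274.5 - 2261.75 = 12.75.

Surplus = 12.75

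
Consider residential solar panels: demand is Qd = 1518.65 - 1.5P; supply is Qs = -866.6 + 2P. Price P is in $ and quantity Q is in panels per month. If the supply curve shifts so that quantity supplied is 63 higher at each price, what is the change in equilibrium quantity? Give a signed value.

ΔQ = 27

Equating demand and supply, 1518.65 - 1.5P = -866.6 + 2P gives 3.5P = 2385.25, so P* = 681.5.
Substitute back: Q* = 1518.65 - 1.5(681.5) = 496.4.
After the shift, supply is Qs = -803.6 + 2P.
The new intersection has 2322.25 = 3.5P, i.e. P = 663.5, Q = 523.4.
ΔQ = 523.4 - 496.4 = 27.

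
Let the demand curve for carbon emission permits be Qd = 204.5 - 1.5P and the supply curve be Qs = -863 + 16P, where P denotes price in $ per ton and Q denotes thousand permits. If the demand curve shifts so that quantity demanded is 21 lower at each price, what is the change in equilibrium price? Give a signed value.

Set Qd = Qs: 204.5 - 1.5P = -863 + 16P, so 1067.5 = 17.5P and P* = 61.
Plugging P* into demand: Q* = 204.5 - 1.5(61) = 113.
After the shift, demand is Qd = 183.5 - 1.5P.
The new intersection has 1046.5 = 17.5P, i.e. P = 59.8, Q = 93.8.
ΔP = 59.8 - 61 = -1.2.

ΔP = -1.2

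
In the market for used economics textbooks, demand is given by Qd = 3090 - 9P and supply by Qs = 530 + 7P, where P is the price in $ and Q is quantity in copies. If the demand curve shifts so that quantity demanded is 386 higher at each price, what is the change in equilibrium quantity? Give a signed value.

Equating demand and supply, 3090 - 9P = 530 + 7P gives 16P = 2560, so P* = 160.
Plugging P* into demand: Q* = 3090 - 9(160) = 1650.
After the shift, demand is Qd = 3476 - 9P.
New equilibrium: 2946 = 16P, so P = 184.125 and Q = 1818.875.
ΔQ = 1818.875 - 1650 = 168.875.

ΔQ = 168.875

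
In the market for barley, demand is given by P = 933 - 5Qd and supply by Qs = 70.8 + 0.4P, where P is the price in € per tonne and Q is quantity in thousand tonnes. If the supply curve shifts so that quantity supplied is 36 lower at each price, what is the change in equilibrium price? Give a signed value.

ΔP = 60

Rewriting in direct form: Qd = 186.6 - 0.2P.
Equating demand and supply, 186.6 - 0.2P = 70.8 + 0.4P gives 0.6P = 115.8, so P* = 193.
Plugging P* into demand: Q* = 186.6 - 0.2(193) = 148.
After the shift, supply is Qs = 34.8 + 0.4P.
Re-solving, 0.6P = 151.8 gives P = 253 and Q = 136.
ΔP = 253 - 193 = 60.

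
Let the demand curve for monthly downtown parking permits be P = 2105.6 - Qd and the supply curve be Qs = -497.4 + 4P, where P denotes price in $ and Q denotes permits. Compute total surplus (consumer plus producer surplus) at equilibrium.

Inverting to quantity form: Qd = 2105.6 - P.
The market clears where 2105.6 - P = -497.4 + 4P. Rearranging, 5P = 2603, hence P* = 520.6.
Plugging P* into demand: Q* = 2105.6 - 520.6 = 1585.
Demand choke price = 2105.6; supply choke price = 124.35. CS = ½(2105.6 - 520.6)(1585) = 1256112.5; PS = ½(520.6 - 124.35)(1585) = 314028.125. Total surplus = 1570140.625.

Total surplus = 1570140.625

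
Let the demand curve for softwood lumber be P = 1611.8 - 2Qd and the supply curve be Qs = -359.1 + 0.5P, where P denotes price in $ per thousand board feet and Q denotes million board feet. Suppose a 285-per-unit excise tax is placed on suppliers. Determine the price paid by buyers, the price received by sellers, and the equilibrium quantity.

P_b = 1307.5, P_s = 1022.5, Q = 152.15

In direct form, Qd = 805.9 - 0.5P.
Suppliers keep P_s = P_b - 285 per unit, so supply in terms of the buyer price is Qs = -501.6 + 0.5P_b.
Set Qd = Qs: 805.9 - 0.5P_b = -501.6 + 0.5P_b, so 1307.5 = P_b and P_b = 1307.5.
So P_s = 1022.5 and the quantity traded is Q = 805.9 - 0.5(1307.5) = 152.15.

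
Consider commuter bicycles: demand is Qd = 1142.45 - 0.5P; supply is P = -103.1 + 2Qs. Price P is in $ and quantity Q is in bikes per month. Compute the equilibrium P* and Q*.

P* = 1090.9, Q* = 597

Rewriting in direct form: Qs = 51.55 + 0.5P.
The market clears where 1142.45 - 0.5P = 51.55 + 0.5P. Rearranging, P = 1090.9, hence P* = 1090.9.
Then Q* = 1142.45 - 0.5(1090.9) = 597.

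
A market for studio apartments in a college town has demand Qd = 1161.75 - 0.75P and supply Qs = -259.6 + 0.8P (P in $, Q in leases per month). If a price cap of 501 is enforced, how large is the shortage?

With P fixed at 501, quantity demanded is 786 and quantity supplied is 141.2.
Shortage = Qd - Qs = 786 - 141.2 = 644.8.

Shortage = 644.8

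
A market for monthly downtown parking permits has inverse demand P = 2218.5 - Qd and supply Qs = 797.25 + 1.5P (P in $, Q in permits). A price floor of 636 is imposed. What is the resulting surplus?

Surplus = 168.75

Inverting to quantity form: Qd = 2218.5 - P.
At P = 636: Qd = 1582.5 and Qs = 1751.25.
Surplus = Qs - Qd = 1751.25 - 1582.5 = 168.75.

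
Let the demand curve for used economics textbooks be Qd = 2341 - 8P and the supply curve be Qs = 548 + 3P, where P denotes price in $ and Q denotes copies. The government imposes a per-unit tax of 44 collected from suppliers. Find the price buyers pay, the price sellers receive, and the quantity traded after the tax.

With a tax of 44 on suppliers, they supply based on the net price P_s = P_b - 44, so Qs = 416 + 3P_b.
Equate demand and the shifted supply: 2341 - 8P_b = 416 + 3P_b, giving 11P_b = 1925, so P_b = 175.
Then P_s = 175 - 44 = 131 and Q = 2341 - 8(175) = 941.

P_b = 175, P_s = 131, Q = 941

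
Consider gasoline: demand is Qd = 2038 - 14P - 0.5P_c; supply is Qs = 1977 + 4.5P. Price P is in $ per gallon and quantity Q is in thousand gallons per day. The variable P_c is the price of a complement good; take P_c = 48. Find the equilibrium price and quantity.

With P_c = 48, demand is Qd = 2014 - 14P.
The market clears where 2014 - 14P = 1977 + 4.5P. Rearranging, 18.5P = 37, hence P* = 2.
Then Q* = 2014 - 14(2) = 1986.

P* = 2, Q* = 1986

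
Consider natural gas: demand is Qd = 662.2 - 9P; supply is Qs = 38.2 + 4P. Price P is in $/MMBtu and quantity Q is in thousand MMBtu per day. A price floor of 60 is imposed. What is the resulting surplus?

Surplus = 156

At P = 60: Qd = 122.2 and Qs = 278.2.
Surplus = Qs - Qd = 278.2 - 122.2 = 156.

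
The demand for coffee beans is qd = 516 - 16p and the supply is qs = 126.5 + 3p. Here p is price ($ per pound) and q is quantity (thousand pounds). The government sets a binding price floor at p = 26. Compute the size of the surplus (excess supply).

Surplus = 104.5

Evaluating both curves at the floor price 26 gives qd = 100, qs = 204.5.
Surplus = qs - qd = 204.5 - 100 = 104.5.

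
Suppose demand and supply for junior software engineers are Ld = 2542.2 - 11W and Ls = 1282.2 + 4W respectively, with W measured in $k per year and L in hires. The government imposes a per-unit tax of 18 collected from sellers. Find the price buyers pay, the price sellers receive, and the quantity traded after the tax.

W_b = 88.8, W_s = 70.8, L = 1565.4

With a tax of 18 on sellers, they supply based on the net price W_s = W_b - 18, so Ls = 1210.2 + 4W_b.
Equate demand and the shifted supply: 2542.2 - 11W_b = 1210.2 + 4W_b, giving 15W_b = 1332, so W_b = 88.8.
Then W_s = 88.8 - 18 = 70.8 and L = 2542.2 - 11(88.8) = 1565.4.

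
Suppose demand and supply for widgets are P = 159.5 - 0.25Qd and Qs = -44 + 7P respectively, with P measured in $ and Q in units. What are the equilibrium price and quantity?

Inverting to quantity form: Qd = 638 - 4P.
Set Qd = Qs: 638 - 4P = -44 + 7P, so 682 = 11P and P* = 62.
From the demand curve, Q* = 638 - 4(62) = 390.

P* = 62, Q* = 390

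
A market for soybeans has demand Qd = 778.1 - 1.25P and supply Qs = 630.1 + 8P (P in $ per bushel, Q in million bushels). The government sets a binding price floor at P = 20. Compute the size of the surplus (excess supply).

Evaluating both curves at the floor price 20 gives Qd = 753.1, Qs = 790.1.
Surplus = Qs - Qd = 790.1 - 753.1 = 37.

Surplus = 37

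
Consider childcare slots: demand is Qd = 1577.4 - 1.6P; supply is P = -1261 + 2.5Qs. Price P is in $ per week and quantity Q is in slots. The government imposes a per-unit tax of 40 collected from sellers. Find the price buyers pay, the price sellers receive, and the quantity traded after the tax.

Rewriting in direct form: Qs = 504.4 + 0.4P.
Sellers keep P_s = P_b - 40 per unit, so supply in terms of the buyer price is Qs = 488.4 + 0.4P_b.
Market clearing requires 1577.4 - 1.6P_b = 488.4 + 0.4P_b; hence 1089 = 2P_b and P_b = 544.5.
Then P_s = 544.5 - 40 = 504.5 and Q = 1577.4 - 1.6(544.5) = 706.2.

P_b = 544.5, P_s = 504.5, Q = 706.2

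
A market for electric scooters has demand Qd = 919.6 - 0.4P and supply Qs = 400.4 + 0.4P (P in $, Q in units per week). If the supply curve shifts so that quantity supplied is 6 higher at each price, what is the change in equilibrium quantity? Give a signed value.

Set Qd = Qs: 919.6 - 0.4P = 400.4 + 0.4P, so 519.2 = 0.8P and P* = 649.
From the demand curve, Q* = 919.6 - 0.4(649) = 660.
After the shift, supply is Qs = 406.4 + 0.4P.
The new intersection has 513.2 = 0.8P, i.e. P = 641.5, Q = 663.
ΔQ = 663 - 660 = 3.

ΔQ = 3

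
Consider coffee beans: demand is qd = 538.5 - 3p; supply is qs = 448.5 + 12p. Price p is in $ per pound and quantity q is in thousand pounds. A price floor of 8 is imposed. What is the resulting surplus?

With p fixed at 8, quantity demanded is 514.5 and quantity supplied is 544.5.
Surplus = qs - qd = 544.5 - 514.5 = 30.

Surplus = 30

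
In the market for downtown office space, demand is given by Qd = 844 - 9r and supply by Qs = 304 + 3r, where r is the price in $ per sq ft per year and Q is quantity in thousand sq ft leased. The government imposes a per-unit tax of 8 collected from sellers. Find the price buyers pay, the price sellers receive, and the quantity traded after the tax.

The tax drives a wedge r_b - r_s = 8. Substituting r_s = r_b - 8 into supply: Qs = 280 + 3r_b.
Set Qd = Qs: 844 - 9r_b = 280 + 3r_b, so 564 = 12r_b and r_b = 47.
So r_s = 39 and the quantity traded is Q = 844 - 9(47) = 421.

r_b = 47, r_s = 39, Q = 421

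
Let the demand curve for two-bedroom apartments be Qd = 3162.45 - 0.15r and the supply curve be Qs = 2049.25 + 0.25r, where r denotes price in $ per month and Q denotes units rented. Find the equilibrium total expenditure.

The market clears where 3162.45 - 0.15r = 2049.25 + 0.25r. Rearranging, 0.4r = 1113.2, hence r* = 2783.
Then Q* = 3162.45 - 0.15(2783) = 2745.
Total expenditure = r* × Q* = 2783 × 2745 = 7639335.

Total expenditure = 7639335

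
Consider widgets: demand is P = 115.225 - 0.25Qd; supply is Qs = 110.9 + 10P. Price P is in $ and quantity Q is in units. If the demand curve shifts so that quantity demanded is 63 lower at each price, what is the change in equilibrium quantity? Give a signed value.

Solving each curve for Q: Qd = 460.9 - 4P.
Equating demand and supply, 460.9 - 4P = 110.9 + 10P gives 14P = 350, so P* = 25.
Then Q* = 460.9 - 4(25) = 360.9.
After the shift, demand is Qd = 397.9 - 4P.
New equilibrium: 287 = 14P, so P = 20.5 and Q = 315.9.
ΔQ = 315.9 - 360.9 = -45.

ΔQ = -45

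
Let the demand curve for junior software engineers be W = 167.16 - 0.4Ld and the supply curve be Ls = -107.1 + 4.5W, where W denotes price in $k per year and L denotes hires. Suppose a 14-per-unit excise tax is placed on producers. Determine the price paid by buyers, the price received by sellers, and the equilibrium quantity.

W_b = 84, W_s = 70, L = 207.9

Inverting to quantity form: Ld = 417.9 - 2.5W.
With a tax of 14 on producers, they supply based on the net price W_s = W_b - 14, so Ls = -170.1 + 4.5W_b.
Market clearing requires 417.9 - 2.5W_b = -170.1 + 4.5W_b; hence 588 = 7W_b and W_b = 84.
Then W_s = 84 - 14 = 70 and L = 417.9 - 2.5(84) = 207.9.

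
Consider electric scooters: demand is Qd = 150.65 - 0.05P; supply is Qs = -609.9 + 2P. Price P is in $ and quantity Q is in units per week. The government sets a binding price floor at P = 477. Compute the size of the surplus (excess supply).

At P = 477: Qd = 126.8 and Qs = 344.1.
Surplus = Qs - Qd = 344.1 - 126.8 = 217.3.

Surplus = 217.3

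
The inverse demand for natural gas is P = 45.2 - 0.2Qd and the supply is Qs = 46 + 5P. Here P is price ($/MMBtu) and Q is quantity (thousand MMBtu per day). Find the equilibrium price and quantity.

P* = 18, Q* = 136

Rewriting in direct form: Qd = 226 - 5P.
At equilibrium Qd = Qs, so 226 - 5P = 46 + 5P; collecting terms, 180 = 10P and P* = 18.
Then Q* = 226 - 5(18) = 136.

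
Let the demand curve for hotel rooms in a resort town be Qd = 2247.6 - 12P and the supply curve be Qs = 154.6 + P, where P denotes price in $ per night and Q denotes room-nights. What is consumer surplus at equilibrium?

The market clears where 2247.6 - 12P = 154.6 + P. Rearranging, 13P = 2093, hence P* = 161.
Plugging P* into demand: Q* = 2247.6 - 12(161) = 315.6.
Demand choke price (Qd = 0): P = 2247.6/12 = 187.3. Consumer surplus = ½ × (187.3 - 161) × 315.6 = 4150.14.

Consumer surplus = 4150.14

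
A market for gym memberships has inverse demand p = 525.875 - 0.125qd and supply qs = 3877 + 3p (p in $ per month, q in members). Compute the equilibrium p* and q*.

p* = 30, q* = 3967

Inverting to quantity form: qd = 4207 - 8p.
The market clears where 4207 - 8p = 3877 + 3p. Rearranging, 11p = 330, hence p* = 30.
From the demand curve, q* = 4207 - 8(30) = 3967.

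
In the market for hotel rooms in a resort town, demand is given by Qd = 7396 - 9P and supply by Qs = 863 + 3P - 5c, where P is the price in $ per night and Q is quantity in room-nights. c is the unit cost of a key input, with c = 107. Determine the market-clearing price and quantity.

P* = 589, Q* = 2095

With c = 107, supply is Qs = 328 + 3P.
At equilibrium Qd = Qs, so 7396 - 9P = 328 + 3P; collecting terms, 7068 = 12P and P* = 589.
Plugging P* into demand: Q* = 7396 - 9(589) = 2095.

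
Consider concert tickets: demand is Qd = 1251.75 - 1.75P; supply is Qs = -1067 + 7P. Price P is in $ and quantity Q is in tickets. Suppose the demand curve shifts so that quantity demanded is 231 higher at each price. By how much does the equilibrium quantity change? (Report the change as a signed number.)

Equating demand and supply, 1251.75 - 1.75P = -1067 + 7P gives 8.75P = 2318.75, so P* = 265.
Plugging P* into demand: Q* = 1251.75 - 1.75(265) = 788.
After the shift, demand is Qd = 1482.75 - 1.75P.
The new intersection has 2549.75 = 8.75P, i.e. P = 291.4, Q = 972.8.
ΔQ = 972.8 - 788 = 184.8.

ΔQ = 184.8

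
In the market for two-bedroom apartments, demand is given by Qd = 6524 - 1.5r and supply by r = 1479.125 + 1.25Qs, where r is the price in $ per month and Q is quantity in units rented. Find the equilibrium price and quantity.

r* = 3351, Q* = 1497.5

Inverting to quantity form: Qs = -1183.3 + 0.8r.
Set Qd = Qs: 6524 - 1.5r = -1183.3 + 0.8r, so 7707.3 = 2.3r and r* = 3351.
Plugging r* into demand: Q* = 6524 - 1.5(3351) = 1497.5.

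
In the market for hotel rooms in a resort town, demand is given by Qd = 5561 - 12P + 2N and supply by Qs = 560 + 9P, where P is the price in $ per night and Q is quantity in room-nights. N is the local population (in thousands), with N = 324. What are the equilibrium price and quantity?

P* = 269, Q* = 2981

With N = 324, demand is Qd = 6209 - 12P.
Equating demand and supply, 6209 - 12P = 560 + 9P gives 21P = 5649, so P* = 269.
From the demand curve, Q* = 6209 - 12(269) = 2981.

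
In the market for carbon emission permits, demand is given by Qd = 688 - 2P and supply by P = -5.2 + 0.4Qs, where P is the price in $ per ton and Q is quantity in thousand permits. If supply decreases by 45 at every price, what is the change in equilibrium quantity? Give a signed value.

ΔQ = -20

Solving each curve for Q: Qs = 13 + 2.5P.
Set Qd = Qs: 688 - 2P = 13 + 2.5P, so 675 = 4.5P and P* = 150.
From the demand curve, Q* = 688 - 2(150) = 388.
After the shift, supply is Qs = -32 + 2.5P.
Re-solving, 4.5P = 720 gives P = 160 and Q = 368.
ΔQ = 368 - 388 = -20.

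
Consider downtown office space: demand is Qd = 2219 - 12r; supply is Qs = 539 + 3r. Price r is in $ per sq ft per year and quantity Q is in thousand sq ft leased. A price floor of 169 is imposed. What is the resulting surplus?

At r = 169: Qd = 191 and Qs = 1046.
Surplus = Qs - Qd = 1046 - 191 = 855.

Surplus = 855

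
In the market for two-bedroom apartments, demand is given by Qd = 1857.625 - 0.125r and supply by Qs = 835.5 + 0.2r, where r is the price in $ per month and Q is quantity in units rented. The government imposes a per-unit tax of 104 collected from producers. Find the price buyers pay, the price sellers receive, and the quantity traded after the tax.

With a tax of 104 on producers, they supply based on the net price r_s = r_b - 104, so Qs = 814.7 + 0.2r_b.
Equate demand and the shifted supply: 1857.625 - 0.125r_b = 814.7 + 0.2r_b, giving 0.325r_b = 1042.925, so r_b = 3209.
Then r_s = 3209 - 104 = 3105 and Q = 1857.625 - 0.125(3209) = 1456.5.

r_b = 3209, r_s = 3105, Q = 1456.5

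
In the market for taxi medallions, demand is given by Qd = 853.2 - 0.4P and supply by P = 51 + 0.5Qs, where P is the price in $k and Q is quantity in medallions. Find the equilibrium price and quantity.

P* = 398, Q* = 694

Solving each curve for Q: Qs = -102 + 2P.
Equating demand and supply, 853.2 - 0.4P = -102 + 2P gives 2.4P = 955.2, so P* = 398.
Then Q* = 853.2 - 0.4(398) = 694.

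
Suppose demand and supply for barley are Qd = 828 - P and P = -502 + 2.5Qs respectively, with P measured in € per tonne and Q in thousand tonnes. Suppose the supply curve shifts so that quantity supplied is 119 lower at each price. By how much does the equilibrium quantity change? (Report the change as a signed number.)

Inverting to quantity form: Qs = 200.8 + 0.4P.
Set Qd = Qs: 828 - P = 200.8 + 0.4P, so 627.2 = 1.4P and P* = 448.
Then Q* = 828 - 448 = 380.
After the shift, supply is Qs = 81.8 + 0.4P.
The new intersection has 746.2 = 1.4P, i.e. P = 533, Q = 295.
ΔQ = 295 - 380 = -85.

ΔQ = -85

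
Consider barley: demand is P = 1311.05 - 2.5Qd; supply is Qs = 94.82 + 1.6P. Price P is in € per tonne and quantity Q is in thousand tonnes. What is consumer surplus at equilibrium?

Consumer surplus = 240352.8125

Rewriting in direct form: Qd = 524.42 - 0.4P.
Set Qd = Qs: 524.42 - 0.4P = 94.82 + 1.6P, so 429.6 = 2P and P* = 214.8.
Substitute back: Q* = 524.42 - 0.4(214.8) = 438.5.
Demand choke price (Qd = 0): P = 524.42/0.4 = 1311.05. Consumer surplus = ½ × (1311.05 - 214.8) × 438.5 = 240352.8125.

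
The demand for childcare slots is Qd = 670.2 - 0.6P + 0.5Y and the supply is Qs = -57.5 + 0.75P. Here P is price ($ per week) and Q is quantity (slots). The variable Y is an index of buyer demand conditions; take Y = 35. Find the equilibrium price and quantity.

P* = 552, Q* = 356.5

With Y = 35, demand is Qd = 687.7 - 0.6P.
Set Qd = Qs: 687.7 - 0.6P = -57.5 + 0.75P, so 745.2 = 1.35P and P* = 552.
From the demand curve, Q* = 687.7 - 0.6(552) = 356.5.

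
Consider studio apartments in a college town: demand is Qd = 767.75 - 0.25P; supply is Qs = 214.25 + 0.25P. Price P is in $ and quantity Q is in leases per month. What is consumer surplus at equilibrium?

Consumer surplus = 482162

At equilibrium Qd = Qs, so 767.75 - 0.25P = 214.25 + 0.25P; collecting terms, 553.5 = 0.5P and P* = 1107.
Then Q* = 767.75 - 0.25(1107) = 491.
Demand choke price (Qd = 0): P = 767.75/0.25 = 3071. Consumer surplus = ½ × (3071 - 1107) × 491 = 482162.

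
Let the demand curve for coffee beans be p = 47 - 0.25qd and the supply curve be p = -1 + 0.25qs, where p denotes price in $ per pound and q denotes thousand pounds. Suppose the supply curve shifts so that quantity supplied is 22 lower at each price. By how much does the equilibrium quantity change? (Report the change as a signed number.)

Δq = -11

Solving each curve for q: qd = 188 - 4p and qs = 4 + 4p.
The market clears where 188 - 4p = 4 + 4p. Rearranging, 8p = 184, hence p* = 23.
From the demand curve, q* = 188 - 4(23) = 96.
After the shift, supply is qs = -18 + 4p.
Re-solving, 8p = 206 gives p = 25.75 and q = 85.
Δq = 85 - 96 = -11.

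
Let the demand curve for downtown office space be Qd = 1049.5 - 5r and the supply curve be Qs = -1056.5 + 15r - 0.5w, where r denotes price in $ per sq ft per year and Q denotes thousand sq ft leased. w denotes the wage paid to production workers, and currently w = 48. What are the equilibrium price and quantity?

With w = 48, supply is Qs = -1080.5 + 15r.
Set Qd = Qs: 1049.5 - 5r = -1080.5 + 15r, so 2130 = 20r and r* = 106.5.
Substitute back: Q* = 1049.5 - 5(106.5) = 517.

r* = 106.5, Q* = 517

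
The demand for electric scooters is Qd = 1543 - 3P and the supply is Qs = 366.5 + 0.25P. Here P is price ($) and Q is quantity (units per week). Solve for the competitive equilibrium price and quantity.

Equating demand and supply, 1543 - 3P = 366.5 + 0.25P gives 3.25P = 1176.5, so P* = 362.
From the demand curve, Q* = 1543 - 3(362) = 457.

P* = 362, Q* = 457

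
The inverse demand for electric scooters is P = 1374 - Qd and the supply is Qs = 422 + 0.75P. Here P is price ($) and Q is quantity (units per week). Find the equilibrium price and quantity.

P* = 544, Q* = 830

Inverting to quantity form: Qd = 1374 - P.
The market clears where 1374 - P = 422 + 0.75P. Rearranging, 1.75P = 952, hence P* = 544.
From the demand curve, Q* = 1374 - 544 = 830.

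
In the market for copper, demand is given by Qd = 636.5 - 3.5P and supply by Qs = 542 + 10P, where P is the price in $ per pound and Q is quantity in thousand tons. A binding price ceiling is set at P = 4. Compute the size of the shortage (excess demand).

Shortage = 40.5

Evaluating both curves at the ceiling price 4 gives Qd = 622.5, Qs = 582.
Shortage = Qd - Qs = 622.5 - 582 = 40.5.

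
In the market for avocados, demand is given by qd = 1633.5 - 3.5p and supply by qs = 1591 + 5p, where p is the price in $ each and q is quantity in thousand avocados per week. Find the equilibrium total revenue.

Total revenue = 8080

Equating demand and supply, 1633.5 - 3.5p = 1591 + 5p gives 8.5p = 42.5, so p* = 5.
From the demand curve, q* = 1633.5 - 3.5(5) = 1616.
Total revenue = p* × q* = 5 × 1616 = 8080.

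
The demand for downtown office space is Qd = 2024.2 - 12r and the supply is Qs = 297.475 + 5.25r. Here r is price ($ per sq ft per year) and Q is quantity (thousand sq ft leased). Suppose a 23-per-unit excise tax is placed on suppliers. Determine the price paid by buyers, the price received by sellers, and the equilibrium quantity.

The tax drives a wedge r_b - r_s = 23. Substituting r_s = r_b - 23 into supply: Qs = 176.725 + 5.25r_b.
Market clearing requires 2024.2 - 12r_b = 176.725 + 5.25r_b; hence 1847.475 = 17.25r_b and r_b = 107.1.
Then r_s = 107.1 - 23 = 84.1 and Q = 2024.2 - 12(107.1) = 739.

r_b = 107.1, r_s = 84.1, Q = 739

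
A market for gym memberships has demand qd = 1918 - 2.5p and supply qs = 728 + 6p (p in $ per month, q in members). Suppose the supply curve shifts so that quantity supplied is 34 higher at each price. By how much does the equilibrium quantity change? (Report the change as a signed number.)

Δq = 10

The market clears where 1918 - 2.5p = 728 + 6p. Rearranging, 8.5p = 1190, hence p* = 140.
Then q* = 1918 - 2.5(140) = 1568.
After the shift, supply is qs = 762 + 6p.
The new intersection has 1156 = 8.5p, i.e. p = 136, q = 1578.
Δq = 1578 - 1568 = 10.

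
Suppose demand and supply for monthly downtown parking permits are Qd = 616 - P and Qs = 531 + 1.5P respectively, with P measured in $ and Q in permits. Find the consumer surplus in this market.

Consumer surplus = 169362

The market clears where 616 - P = 531 + 1.5P. Rearranging, 2.5P = 85, hence P* = 34.
Substitute back: Q* = 616 - 34 = 582.
Demand choke price (Qd = 0): P = 616. Consumer surplus = ½ × (616 - 34) × 582 = 169362.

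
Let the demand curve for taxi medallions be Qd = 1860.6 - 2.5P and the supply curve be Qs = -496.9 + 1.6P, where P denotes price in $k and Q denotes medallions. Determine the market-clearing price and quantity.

At equilibrium Qd = Qs, so 1860.6 - 2.5P = -496.9 + 1.6P; collecting terms, 2357.5 = 4.1P and P* = 575.
Substitute back: Q* = 1860.6 - 2.5(575) = 423.1.

P* = 575, Q* = 423.1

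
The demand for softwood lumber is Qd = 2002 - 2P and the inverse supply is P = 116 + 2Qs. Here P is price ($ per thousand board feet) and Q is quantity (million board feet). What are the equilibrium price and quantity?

P* = 824, Q* = 354

In direct form, Qs = -58 + 0.5P.
At equilibrium Qd = Qs, so 2002 - 2P = -58 + 0.5P; collecting terms, 2060 = 2.5P and P* = 824.
Plugging P* into demand: Q* = 2002 - 2(824) = 354.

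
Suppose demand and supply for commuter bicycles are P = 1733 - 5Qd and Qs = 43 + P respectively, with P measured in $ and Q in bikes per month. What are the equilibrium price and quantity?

P* = 253, Q* = 296

Inverting to quantity form: Qd = 346.6 - 0.2P.
Equating demand and supply, 346.6 - 0.2P = 43 + P gives 1.2P = 303.6, so P* = 253.
Then Q* = 346.6 - 0.2(253) = 296.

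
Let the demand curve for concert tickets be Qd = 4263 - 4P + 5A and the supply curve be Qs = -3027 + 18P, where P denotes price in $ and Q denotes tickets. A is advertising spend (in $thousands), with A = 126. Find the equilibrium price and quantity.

With A = 126, demand is Qd = 4893 - 4P.
At equilibrium Qd = Qs, so 4893 - 4P = -3027 + 18P; collecting terms, 7920 = 22P and P* = 360.
Then Q* = 4893 - 4(360) = 3453.

P* = 360, Q* = 3453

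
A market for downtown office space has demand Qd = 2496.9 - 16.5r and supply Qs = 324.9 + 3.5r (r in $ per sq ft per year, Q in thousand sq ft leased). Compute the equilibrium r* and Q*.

r* = 108.6, Q* = 705

At equilibrium Qd = Qs, so 2496.9 - 16.5r = 324.9 + 3.5r; collecting terms, 2172 = 20r and r* = 108.6.
Substitute back: Q* = 2496.9 - 16.5(108.6) = 705.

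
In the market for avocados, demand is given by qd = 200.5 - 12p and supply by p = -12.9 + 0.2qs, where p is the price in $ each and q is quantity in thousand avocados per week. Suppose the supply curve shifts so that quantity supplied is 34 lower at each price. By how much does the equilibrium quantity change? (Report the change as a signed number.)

Rewriting in direct form: qs = 64.5 + 5p.
Equating demand and supply, 200.5 - 12p = 64.5 + 5p gives 17p = 136, so p* = 8.
Plugging p* into demand: q* = 200.5 - 12(8) = 104.5.
After the shift, supply is qs = 30.5 + 5p.
Re-solving, 17p = 170 gives p = 10 and q = 80.5.
Δq = 80.5 - 104.5 = -24.

Δq = -24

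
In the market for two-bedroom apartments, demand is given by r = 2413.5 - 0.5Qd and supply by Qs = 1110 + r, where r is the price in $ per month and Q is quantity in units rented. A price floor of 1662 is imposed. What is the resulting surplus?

Surplus = 1269

Rewriting in direct form: Qd = 4827 - 2r.
At r = 1662: Qd = 1503 and Qs = 2772.
Surplus = Qs - Qd = 2772 - 1503 = 1269.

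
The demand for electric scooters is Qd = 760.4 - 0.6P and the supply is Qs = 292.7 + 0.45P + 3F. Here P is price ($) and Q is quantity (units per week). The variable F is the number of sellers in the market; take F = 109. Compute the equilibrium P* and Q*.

With F = 109, supply is Qs = 619.7 + 0.45P.
Equating demand and supply, 760.4 - 0.6P = 619.7 + 0.45P gives 1.05P = 140.7, so P* = 134.
From the demand curve, Q* = 760.4 - 0.6(134) = 680.

P* = 134, Q* = 680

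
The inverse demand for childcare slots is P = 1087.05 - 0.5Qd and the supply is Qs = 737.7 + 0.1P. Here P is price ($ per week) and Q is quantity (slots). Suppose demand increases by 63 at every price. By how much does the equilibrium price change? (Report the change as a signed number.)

Solving each curve for Q: Qd = 2174.1 - 2P.
Equating demand and supply, 2174.1 - 2P = 737.7 + 0.1P gives 2.1P = 1436.4, so P* = 684.
Plugging P* into demand: Q* = 2174.1 - 2(684) = 806.1.
After the shift, demand is Qd = 2237.1 - 2P.
Re-solving, 2.1P = 1499.4 gives P = 714 and Q = 809.1.
ΔP = 714 - 684 = 30.

ΔP = 30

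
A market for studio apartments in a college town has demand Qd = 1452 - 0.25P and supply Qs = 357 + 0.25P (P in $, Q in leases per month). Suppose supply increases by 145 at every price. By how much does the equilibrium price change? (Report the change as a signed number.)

Equating demand and supply, 1452 - 0.25P = 357 + 0.25P gives 0.5P = 1095, so P* = 2190.
From the demand curve, Q* = 1452 - 0.25(2190) = 904.5.
After the shift, supply is Qs = 502 + 0.25P.
New equilibrium: 950 = 0.5P, so P = 1900 and Q = 977.
ΔP = 1900 - 2190 = -290.

ΔP = -290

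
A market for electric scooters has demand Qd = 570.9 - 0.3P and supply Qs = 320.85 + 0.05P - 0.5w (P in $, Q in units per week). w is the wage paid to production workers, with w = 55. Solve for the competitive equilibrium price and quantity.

P* = 793, Q* = 333

With w = 55, supply is Qs = 293.35 + 0.05P.
The market clears where 570.9 - 0.3P = 293.35 + 0.05P. Rearranging, 0.35P = 277.55, hence P* = 793.
Plugging P* into demand: Q* = 570.9 - 0.3(793) = 333.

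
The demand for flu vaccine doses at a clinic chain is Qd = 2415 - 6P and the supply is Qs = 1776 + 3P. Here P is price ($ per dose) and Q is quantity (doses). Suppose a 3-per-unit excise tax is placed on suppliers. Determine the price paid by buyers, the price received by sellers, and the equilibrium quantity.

The tax drives a wedge P_b - P_s = 3. Substituting P_s = P_b - 3 into supply: Qs = 1767 + 3P_b.
Market clearing requires 2415 - 6P_b = 1767 + 3P_b; hence 648 = 9P_b and P_b = 72.
So P_s = 69 and the quantity traded is Q = 2415 - 6(72) = 1983.

P_b = 72, P_s = 69, Q = 1983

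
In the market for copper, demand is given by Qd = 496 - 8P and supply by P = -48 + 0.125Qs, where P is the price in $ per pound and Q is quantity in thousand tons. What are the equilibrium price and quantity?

Rewriting in direct form: Qs = 384 + 8P.
At equilibrium Qd = Qs, so 496 - 8P = 384 + 8P; collecting terms, 112 = 16P and P* = 7.
Substitute back: Q* = 496 - 8(7) = 440.

P* = 7, Q* = 440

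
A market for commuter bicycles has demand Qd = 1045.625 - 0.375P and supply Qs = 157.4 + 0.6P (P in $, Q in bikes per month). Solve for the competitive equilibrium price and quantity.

At equilibrium Qd = Qs, so 1045.625 - 0.375P = 157.4 + 0.6P; collecting terms, 888.225 = 0.975P and P* = 911.
From the demand curve, Q* = 1045.625 - 0.375(911) = 704.

P* = 911, Q* = 704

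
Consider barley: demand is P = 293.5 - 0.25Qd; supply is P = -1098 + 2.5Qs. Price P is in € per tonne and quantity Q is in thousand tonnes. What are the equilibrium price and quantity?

P* = 167, Q* = 506

In direct form, Qd = 1174 - 4P and Qs = 439.2 + 0.4P.
The market clears where 1174 - 4P = 439.2 + 0.4P. Rearranging, 4.4P = 734.8, hence P* = 167.
Then Q* = 1174 - 4(167) = 506.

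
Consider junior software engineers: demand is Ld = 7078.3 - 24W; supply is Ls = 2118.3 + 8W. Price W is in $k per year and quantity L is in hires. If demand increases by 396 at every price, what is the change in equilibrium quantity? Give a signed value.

At equilibrium Ld = Ls, so 7078.3 - 24W = 2118.3 + 8W; collecting terms, 4960 = 32W and W* = 155.
Substitute back: L* = 7078.3 - 24(155) = 3358.3.
After the shift, demand is Ld = 7474.3 - 24W.
New equilibrium: 5356 = 32W, so W = 167.375 and L = 3457.3.
ΔL = 3457.3 - 3358.3 = 99.

ΔL = 99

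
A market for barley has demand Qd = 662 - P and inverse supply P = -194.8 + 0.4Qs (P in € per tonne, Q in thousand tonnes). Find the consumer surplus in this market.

In direct form, Qs = 487 + 2.5P.
Equating demand and supply, 662 - P = 487 + 2.5P gives 3.5P = 175, so P* = 50.
Substitute back: Q* = 662 - 50 = 612.
Demand choke price (Qd = 0): P = 662. Consumer surplus = ½ × (662 - 50) × 612 = 187272.

Consumer surplus = 187272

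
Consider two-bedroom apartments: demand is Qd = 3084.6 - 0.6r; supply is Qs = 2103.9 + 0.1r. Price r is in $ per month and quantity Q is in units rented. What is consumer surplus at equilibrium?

Set Qd = Qs: 3084.6 - 0.6r = 2103.9 + 0.1r, so 980.7 = 0.7r and r* = 1401.
Then Q* = 3084.6 - 0.6(1401) = 2244.
Demand choke price (Qd = 0): r = 3084.6/0.6 = 5141. Consumer surplus = ½ × (5141 - 1401) × 2244 = 4196280.

Consumer surplus = 4196280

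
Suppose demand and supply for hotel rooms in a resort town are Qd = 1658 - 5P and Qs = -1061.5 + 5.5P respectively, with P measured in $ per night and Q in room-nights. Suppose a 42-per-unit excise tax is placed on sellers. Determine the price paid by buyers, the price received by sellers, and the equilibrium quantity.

P_b = 281, P_s = 239, Q = 253

Sellers keep P_s = P_b - 42 per unit, so supply in terms of the buyer price is Qs = -1292.5 + 5.5P_b.
Equate demand and the shifted supply: 1658 - 5P_b = -1292.5 + 5.5P_b, giving 10.5P_b = 2950.5, so P_b = 281.
So P_s = 239 and the quantity traded is Q = 1658 - 5(281) = 253.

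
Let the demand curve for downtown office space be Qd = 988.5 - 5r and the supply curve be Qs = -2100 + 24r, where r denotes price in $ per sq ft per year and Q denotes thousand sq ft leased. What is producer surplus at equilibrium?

Producer surplus = 4332

Set Qd = Qs: 988.5 - 5r = -2100 + 24r, so 3088.5 = 29r and r* = 106.5.
Then Q* = 988.5 - 5(106.5) = 456.
Supply choke price (Qs = 0): r = 87.5. Producer surplus = ½ × (106.5 - 87.5) × 456 = 4332.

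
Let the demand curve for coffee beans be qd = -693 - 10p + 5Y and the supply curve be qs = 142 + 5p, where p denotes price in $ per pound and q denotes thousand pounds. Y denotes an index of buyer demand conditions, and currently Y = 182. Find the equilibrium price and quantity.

p* = 5, q* = 167

With Y = 182, demand is qd = 217 - 10p.
The market clears where 217 - 10p = 142 + 5p. Rearranging, 15p = 75, hence p* = 5.
Substitute back: q* = 217 - 10(5) = 167.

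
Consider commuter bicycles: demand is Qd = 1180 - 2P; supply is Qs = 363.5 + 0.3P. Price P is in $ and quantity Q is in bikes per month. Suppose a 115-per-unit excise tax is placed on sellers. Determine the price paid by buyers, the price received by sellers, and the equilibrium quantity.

With a tax of 115 on sellers, they supply based on the net price P_s = P_b - 115, so Qs = 329 + 0.3P_b.
Equate demand and the shifted supply: 1180 - 2P_b = 329 + 0.3P_b, giving 2.3P_b = 851, so P_b = 370.
So P_s = 255 and the quantity traded is Q = 1180 - 2(370) = 440.

P_b = 370, P_s = 255, Q = 440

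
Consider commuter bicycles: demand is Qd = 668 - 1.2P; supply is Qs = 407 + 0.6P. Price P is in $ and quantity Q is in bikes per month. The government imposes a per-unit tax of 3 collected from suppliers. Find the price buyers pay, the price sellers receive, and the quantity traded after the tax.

P_b = 146, P_s = 143, Q = 492.8

With a tax of 3 on suppliers, they supply based on the net price P_s = P_b - 3, so Qs = 405.2 + 0.6P_b.
Equate demand and the shifted supply: 668 - 1.2P_b = 405.2 + 0.6P_b, giving 1.8P_b = 262.8, so P_b = 146.
Then P_s = 146 - 3 = 143 and Q = 668 - 1.2(146) = 492.8.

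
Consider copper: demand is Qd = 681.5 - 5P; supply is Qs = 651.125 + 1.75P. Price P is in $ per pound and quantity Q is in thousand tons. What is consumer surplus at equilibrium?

Consumer surplus = 43428.1

At equilibrium Qd = Qs, so 681.5 - 5P = 651.125 + 1.75P; collecting terms, 30.375 = 6.75P and P* = 4.5.
From the demand curve, Q* = 681.5 - 5(4.5) = 659.
Demand choke price (Qd = 0): P = 681.5/5 = 136.3. Consumer surplus = ½ × (136.3 - 4.5) × 659 = 43428.1.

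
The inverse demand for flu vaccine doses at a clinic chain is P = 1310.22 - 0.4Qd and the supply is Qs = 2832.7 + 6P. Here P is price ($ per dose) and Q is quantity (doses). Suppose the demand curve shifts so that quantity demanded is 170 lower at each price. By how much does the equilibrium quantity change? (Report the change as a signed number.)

ΔQ = -120

In direct form, Qd = 3275.55 - 2.5P.
The market clears where 3275.55 - 2.5P = 2832.7 + 6P. Rearranging, 8.5P = 442.85, hence P* = 52.1.
From the demand curve, Q* = 3275.55 - 2.5(52.1) = 3145.3.
After the shift, demand is Qd = 3105.55 - 2.5P.
New equilibrium: 272.85 = 8.5P, so P = 32.1 and Q = 3025.3.
ΔQ = 3025.3 - 3145.3 = -120.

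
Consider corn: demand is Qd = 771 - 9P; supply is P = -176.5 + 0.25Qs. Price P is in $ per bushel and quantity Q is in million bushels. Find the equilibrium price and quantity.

P* = 5, Q* = 726

Solving each curve for Q: Qs = 706 + 4P.
Set Qd = Qs: 771 - 9P = 706 + 4P, so 65 = 13P and P* = 5.
From the demand curve, Q* = 771 - 9(5) = 726.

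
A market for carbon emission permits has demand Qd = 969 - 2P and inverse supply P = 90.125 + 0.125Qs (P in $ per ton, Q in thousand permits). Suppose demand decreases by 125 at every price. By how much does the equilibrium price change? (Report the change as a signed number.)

ΔP = -12.5

In direct form, Qs = -721 + 8P.
The market clears where 969 - 2P = -721 + 8P. Rearranging, 10P = 1690, hence P* = 169.
Then Q* = 969 - 2(169) = 631.
After the shift, demand is Qd = 844 - 2P.
Re-solving, 10P = 1565 gives P = 156.5 and Q = 531.
ΔP = 156.5 - 169 = -12.5.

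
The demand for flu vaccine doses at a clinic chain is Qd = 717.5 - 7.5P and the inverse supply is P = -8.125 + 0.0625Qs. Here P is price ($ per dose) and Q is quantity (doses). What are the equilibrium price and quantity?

In direct form, Qs = 130 + 16P.
The market clears where 717.5 - 7.5P = 130 + 16P. Rearranging, 23.5P = 587.5, hence P* = 25.
Substitute back: Q* = 717.5 - 7.5(25) = 530.

P* = 25, Q* = 530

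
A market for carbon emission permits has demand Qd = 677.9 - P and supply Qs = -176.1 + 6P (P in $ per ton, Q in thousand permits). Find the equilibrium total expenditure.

Total expenditure = 67819.8

The market clears where 677.9 - P = -176.1 + 6P. Rearranging, 7P = 854, hence P* = 122.
From the demand curve, Q* = 677.9 - 122 = 555.9.
Total expenditure = P* × Q* = 122 × 555.9 = 67819.8.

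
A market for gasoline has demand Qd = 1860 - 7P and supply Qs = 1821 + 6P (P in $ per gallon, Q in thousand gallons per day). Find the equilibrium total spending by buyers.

The market clears where 1860 - 7P = 1821 + 6P. Rearranging, 13P = 39, hence P* = 3.
Substitute back: Q* = 1860 - 7(3) = 1839.
Total spending by buyers = P* × Q* = 3 × 1839 = 5517.

Total spending by buyers = 5517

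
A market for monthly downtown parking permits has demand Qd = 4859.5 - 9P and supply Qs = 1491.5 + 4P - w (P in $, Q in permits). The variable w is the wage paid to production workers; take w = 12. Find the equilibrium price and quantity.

P* = 260, Q* = 2519.5

With w = 12, supply is Qs = 1479.5 + 4P.
The market clears where 4859.5 - 9P = 1479.5 + 4P. Rearranging, 13P = 3380, hence P* = 260.
Then Q* = 4859.5 - 9(260) = 2519.5.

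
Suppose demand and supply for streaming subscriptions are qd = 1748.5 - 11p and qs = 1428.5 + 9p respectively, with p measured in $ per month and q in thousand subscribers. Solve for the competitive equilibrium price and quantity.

p* = 16, q* = 1572.5

Equating demand and supply, 1748.5 - 11p = 1428.5 + 9p gives 20p = 320, so p* = 16.
Then q* = 1748.5 - 11(16) = 1572.5.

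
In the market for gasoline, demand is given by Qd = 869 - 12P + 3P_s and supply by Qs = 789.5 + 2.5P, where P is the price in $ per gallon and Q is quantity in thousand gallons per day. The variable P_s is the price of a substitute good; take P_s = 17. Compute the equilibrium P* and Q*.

With P_s = 17, demand is Qd = 920 - 12P.
Set Qd = Qs: 920 - 12P = 789.5 + 2.5P, so 130.5 = 14.5P and P* = 9.
From the demand curve, Q* = 920 - 12(9) = 812.

P* = 9, Q* = 812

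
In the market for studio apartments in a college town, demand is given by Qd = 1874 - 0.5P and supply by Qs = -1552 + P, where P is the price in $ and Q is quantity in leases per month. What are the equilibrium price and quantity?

Equating demand and supply, 1874 - 0.5P = -1552 + P gives 1.5P = 3426, so P* = 2284.
From the demand curve, Q* = 1874 - 0.5(2284) = 732.

P* = 2284, Q* = 732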